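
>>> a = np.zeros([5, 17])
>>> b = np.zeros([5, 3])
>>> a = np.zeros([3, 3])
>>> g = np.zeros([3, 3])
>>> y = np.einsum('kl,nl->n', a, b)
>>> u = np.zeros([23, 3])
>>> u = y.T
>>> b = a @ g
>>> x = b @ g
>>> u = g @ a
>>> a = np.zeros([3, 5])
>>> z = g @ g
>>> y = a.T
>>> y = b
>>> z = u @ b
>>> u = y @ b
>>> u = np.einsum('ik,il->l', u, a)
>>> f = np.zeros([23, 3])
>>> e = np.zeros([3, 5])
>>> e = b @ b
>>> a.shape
(3, 5)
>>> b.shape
(3, 3)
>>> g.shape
(3, 3)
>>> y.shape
(3, 3)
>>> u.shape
(5,)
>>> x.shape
(3, 3)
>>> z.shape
(3, 3)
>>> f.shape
(23, 3)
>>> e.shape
(3, 3)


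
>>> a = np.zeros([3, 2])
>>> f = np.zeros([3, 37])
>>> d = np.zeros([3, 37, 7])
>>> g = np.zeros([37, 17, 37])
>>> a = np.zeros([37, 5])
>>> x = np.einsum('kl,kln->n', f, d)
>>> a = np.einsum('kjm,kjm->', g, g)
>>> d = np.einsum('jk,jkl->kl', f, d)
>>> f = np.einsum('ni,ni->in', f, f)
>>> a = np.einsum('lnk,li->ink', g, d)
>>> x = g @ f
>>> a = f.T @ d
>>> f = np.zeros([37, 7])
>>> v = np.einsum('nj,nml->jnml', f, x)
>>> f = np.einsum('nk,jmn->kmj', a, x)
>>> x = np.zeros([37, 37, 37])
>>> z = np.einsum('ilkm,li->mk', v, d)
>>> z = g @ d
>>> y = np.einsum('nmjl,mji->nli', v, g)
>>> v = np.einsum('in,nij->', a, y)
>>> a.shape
(3, 7)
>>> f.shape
(7, 17, 37)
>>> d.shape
(37, 7)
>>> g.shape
(37, 17, 37)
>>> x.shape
(37, 37, 37)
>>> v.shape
()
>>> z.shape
(37, 17, 7)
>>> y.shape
(7, 3, 37)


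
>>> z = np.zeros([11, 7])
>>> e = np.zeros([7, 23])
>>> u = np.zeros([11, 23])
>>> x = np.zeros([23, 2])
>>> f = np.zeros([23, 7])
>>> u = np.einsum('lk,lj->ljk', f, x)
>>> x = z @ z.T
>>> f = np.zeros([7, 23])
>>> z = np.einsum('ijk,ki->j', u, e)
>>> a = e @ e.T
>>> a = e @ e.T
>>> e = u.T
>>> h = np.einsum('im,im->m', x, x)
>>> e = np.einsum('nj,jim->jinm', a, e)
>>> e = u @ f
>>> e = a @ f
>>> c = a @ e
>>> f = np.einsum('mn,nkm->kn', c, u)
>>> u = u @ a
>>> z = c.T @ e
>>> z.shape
(23, 23)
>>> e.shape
(7, 23)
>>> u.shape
(23, 2, 7)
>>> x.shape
(11, 11)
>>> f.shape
(2, 23)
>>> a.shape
(7, 7)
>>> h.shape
(11,)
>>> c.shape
(7, 23)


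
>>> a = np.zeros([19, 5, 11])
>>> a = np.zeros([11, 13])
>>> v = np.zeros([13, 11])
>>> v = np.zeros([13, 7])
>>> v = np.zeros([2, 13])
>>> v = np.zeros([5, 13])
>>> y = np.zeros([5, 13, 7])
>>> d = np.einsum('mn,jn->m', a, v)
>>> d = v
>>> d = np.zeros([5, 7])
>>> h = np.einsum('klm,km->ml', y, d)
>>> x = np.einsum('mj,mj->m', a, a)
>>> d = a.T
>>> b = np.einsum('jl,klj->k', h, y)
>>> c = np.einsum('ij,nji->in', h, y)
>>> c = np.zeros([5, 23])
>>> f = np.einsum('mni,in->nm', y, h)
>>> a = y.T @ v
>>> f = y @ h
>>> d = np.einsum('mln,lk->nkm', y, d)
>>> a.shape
(7, 13, 13)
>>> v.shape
(5, 13)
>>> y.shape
(5, 13, 7)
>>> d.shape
(7, 11, 5)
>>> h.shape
(7, 13)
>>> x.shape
(11,)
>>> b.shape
(5,)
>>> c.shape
(5, 23)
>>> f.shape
(5, 13, 13)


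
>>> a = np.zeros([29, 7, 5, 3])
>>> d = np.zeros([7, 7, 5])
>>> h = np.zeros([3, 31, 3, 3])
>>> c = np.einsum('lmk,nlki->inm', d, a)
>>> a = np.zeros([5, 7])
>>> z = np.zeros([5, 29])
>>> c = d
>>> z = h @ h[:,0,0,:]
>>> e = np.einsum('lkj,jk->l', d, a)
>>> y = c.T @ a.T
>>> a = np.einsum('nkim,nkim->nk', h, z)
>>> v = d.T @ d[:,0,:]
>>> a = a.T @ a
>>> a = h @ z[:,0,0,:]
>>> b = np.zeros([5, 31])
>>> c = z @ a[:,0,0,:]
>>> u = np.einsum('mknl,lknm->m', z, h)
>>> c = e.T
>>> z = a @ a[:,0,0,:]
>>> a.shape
(3, 31, 3, 3)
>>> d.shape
(7, 7, 5)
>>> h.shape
(3, 31, 3, 3)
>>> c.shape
(7,)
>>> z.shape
(3, 31, 3, 3)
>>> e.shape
(7,)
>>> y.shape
(5, 7, 5)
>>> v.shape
(5, 7, 5)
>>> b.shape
(5, 31)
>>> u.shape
(3,)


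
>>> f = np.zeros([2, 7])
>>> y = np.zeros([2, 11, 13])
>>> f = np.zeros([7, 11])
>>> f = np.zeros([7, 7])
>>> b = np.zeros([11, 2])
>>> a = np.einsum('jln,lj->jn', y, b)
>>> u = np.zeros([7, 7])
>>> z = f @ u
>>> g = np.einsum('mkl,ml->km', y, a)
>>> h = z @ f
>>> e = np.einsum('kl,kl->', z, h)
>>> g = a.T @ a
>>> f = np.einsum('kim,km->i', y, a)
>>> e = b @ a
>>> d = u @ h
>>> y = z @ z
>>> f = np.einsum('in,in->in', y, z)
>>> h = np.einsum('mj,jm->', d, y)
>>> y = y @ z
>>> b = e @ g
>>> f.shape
(7, 7)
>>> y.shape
(7, 7)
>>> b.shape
(11, 13)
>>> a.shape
(2, 13)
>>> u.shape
(7, 7)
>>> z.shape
(7, 7)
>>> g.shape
(13, 13)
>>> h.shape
()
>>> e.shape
(11, 13)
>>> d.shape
(7, 7)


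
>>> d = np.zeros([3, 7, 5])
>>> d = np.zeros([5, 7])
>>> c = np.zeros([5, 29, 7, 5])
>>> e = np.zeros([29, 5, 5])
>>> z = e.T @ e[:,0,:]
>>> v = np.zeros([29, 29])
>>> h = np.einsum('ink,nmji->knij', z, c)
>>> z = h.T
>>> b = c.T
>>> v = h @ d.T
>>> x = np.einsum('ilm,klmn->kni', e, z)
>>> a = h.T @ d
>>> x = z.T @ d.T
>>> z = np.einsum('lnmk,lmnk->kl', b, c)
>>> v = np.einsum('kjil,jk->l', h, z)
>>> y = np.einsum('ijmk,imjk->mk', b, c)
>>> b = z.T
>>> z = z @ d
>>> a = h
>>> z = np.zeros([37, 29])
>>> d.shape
(5, 7)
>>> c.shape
(5, 29, 7, 5)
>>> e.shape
(29, 5, 5)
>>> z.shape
(37, 29)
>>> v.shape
(7,)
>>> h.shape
(5, 5, 5, 7)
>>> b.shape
(5, 5)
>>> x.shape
(5, 5, 5, 5)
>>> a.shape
(5, 5, 5, 7)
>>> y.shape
(29, 5)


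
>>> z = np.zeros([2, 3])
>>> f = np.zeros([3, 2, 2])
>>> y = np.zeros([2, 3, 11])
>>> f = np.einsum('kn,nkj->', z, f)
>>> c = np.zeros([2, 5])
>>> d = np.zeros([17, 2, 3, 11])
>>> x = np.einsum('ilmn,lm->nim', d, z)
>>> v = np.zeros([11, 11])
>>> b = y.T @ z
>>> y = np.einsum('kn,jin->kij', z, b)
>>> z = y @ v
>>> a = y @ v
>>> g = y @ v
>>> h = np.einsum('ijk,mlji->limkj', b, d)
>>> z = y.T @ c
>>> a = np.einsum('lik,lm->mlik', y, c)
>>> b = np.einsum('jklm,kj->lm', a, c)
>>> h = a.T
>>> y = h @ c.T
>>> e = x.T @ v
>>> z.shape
(11, 3, 5)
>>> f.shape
()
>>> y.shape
(11, 3, 2, 2)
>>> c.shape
(2, 5)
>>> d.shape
(17, 2, 3, 11)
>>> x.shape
(11, 17, 3)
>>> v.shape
(11, 11)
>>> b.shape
(3, 11)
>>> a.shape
(5, 2, 3, 11)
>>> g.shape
(2, 3, 11)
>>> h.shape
(11, 3, 2, 5)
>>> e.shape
(3, 17, 11)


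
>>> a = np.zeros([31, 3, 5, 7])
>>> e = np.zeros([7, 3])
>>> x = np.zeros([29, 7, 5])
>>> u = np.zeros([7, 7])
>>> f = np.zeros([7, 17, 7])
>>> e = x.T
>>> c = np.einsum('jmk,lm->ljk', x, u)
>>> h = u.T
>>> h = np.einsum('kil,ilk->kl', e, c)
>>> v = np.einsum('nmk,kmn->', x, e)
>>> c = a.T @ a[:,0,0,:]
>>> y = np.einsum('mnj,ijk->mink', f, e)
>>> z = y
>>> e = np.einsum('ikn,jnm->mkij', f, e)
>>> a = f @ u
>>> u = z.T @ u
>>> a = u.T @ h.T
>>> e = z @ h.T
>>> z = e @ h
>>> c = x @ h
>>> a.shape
(7, 5, 17, 5)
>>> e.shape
(7, 5, 17, 5)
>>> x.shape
(29, 7, 5)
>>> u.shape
(29, 17, 5, 7)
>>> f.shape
(7, 17, 7)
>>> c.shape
(29, 7, 29)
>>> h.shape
(5, 29)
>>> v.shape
()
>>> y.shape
(7, 5, 17, 29)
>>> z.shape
(7, 5, 17, 29)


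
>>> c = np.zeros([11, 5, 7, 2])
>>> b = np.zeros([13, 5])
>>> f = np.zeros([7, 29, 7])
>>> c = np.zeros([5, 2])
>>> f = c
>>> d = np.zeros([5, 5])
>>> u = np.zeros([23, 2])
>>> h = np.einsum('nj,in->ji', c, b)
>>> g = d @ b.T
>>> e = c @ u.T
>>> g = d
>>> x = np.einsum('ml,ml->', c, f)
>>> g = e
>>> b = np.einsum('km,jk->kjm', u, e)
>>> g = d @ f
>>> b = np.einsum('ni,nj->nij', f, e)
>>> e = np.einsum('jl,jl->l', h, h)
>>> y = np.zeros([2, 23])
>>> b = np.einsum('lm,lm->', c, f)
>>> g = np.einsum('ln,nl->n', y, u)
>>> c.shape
(5, 2)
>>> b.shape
()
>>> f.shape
(5, 2)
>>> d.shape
(5, 5)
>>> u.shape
(23, 2)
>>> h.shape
(2, 13)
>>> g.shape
(23,)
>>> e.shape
(13,)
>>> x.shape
()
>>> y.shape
(2, 23)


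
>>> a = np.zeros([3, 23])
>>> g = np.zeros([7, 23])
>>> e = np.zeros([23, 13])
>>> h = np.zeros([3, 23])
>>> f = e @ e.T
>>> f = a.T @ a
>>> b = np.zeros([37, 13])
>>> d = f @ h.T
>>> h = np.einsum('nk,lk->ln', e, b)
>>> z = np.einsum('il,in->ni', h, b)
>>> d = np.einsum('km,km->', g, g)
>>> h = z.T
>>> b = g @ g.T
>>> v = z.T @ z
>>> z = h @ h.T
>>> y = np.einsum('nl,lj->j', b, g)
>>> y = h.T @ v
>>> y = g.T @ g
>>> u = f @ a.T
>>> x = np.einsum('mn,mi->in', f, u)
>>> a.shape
(3, 23)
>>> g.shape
(7, 23)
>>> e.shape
(23, 13)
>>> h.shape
(37, 13)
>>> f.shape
(23, 23)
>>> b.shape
(7, 7)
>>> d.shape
()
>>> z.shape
(37, 37)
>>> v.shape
(37, 37)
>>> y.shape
(23, 23)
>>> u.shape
(23, 3)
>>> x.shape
(3, 23)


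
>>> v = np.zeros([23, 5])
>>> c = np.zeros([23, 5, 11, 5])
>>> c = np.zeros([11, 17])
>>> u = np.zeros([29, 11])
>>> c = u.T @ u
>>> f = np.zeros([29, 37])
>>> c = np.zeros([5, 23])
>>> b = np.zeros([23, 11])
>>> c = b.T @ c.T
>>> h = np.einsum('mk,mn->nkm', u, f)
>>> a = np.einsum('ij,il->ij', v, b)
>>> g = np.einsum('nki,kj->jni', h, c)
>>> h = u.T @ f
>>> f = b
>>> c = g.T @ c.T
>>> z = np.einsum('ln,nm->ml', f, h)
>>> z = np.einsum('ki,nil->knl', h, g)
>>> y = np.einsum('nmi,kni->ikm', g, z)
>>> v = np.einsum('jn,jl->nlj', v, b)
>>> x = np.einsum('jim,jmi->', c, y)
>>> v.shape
(5, 11, 23)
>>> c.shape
(29, 37, 11)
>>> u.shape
(29, 11)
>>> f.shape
(23, 11)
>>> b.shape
(23, 11)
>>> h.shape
(11, 37)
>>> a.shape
(23, 5)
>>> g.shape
(5, 37, 29)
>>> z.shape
(11, 5, 29)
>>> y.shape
(29, 11, 37)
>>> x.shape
()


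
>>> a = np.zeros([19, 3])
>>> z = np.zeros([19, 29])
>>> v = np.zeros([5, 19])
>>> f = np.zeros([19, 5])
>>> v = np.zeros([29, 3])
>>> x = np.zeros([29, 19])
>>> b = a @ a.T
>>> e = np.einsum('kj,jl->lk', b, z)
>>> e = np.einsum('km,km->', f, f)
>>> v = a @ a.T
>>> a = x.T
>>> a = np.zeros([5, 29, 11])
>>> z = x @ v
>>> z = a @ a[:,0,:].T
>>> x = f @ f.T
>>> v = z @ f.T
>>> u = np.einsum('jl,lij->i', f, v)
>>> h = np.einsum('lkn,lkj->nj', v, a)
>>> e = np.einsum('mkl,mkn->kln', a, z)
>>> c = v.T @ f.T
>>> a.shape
(5, 29, 11)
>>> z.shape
(5, 29, 5)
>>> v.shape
(5, 29, 19)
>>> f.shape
(19, 5)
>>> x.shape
(19, 19)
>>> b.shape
(19, 19)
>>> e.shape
(29, 11, 5)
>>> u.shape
(29,)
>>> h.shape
(19, 11)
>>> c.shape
(19, 29, 19)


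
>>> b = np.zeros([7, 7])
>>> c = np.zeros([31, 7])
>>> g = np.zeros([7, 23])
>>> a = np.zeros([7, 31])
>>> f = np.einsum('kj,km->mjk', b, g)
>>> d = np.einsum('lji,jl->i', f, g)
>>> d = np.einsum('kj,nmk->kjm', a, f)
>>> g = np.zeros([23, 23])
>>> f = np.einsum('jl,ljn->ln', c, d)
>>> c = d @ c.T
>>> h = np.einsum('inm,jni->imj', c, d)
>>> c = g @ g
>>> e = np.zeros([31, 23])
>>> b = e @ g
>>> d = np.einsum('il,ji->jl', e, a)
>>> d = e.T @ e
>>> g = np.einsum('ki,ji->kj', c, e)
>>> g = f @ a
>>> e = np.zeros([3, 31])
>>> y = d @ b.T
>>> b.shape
(31, 23)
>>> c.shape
(23, 23)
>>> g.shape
(7, 31)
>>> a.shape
(7, 31)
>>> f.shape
(7, 7)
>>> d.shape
(23, 23)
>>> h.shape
(7, 31, 7)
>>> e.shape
(3, 31)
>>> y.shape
(23, 31)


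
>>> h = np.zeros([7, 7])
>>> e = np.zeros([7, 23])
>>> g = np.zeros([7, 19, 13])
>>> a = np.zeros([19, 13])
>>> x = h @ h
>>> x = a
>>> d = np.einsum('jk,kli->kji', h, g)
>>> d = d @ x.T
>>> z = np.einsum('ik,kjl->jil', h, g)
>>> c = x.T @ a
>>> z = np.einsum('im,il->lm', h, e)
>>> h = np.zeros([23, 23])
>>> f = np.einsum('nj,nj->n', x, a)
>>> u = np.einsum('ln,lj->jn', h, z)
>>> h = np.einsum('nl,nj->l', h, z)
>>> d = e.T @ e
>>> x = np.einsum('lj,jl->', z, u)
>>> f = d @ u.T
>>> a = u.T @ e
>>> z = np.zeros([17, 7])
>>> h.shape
(23,)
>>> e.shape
(7, 23)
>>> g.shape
(7, 19, 13)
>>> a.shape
(23, 23)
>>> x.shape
()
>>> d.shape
(23, 23)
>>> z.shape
(17, 7)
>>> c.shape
(13, 13)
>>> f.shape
(23, 7)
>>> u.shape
(7, 23)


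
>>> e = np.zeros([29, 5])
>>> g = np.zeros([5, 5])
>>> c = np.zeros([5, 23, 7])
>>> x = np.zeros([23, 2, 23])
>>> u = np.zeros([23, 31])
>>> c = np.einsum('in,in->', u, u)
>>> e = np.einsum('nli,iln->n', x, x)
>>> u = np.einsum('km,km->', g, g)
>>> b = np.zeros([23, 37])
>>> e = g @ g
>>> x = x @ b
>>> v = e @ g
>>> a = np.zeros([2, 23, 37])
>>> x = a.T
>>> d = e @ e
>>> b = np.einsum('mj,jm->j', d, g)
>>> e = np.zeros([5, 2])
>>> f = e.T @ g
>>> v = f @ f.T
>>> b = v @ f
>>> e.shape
(5, 2)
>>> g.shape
(5, 5)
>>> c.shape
()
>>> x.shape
(37, 23, 2)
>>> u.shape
()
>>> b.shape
(2, 5)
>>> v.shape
(2, 2)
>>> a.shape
(2, 23, 37)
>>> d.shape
(5, 5)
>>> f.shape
(2, 5)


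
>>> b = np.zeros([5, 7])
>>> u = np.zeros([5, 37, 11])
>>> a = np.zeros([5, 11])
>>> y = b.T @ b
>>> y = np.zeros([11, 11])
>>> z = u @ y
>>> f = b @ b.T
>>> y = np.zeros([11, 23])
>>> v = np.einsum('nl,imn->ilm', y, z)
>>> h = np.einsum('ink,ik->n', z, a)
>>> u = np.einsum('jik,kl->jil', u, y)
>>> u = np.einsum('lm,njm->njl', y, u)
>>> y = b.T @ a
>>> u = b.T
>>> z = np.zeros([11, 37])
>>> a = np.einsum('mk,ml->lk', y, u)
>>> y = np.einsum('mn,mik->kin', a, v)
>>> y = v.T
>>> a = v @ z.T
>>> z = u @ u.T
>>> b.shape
(5, 7)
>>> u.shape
(7, 5)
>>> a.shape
(5, 23, 11)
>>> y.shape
(37, 23, 5)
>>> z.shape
(7, 7)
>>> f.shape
(5, 5)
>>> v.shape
(5, 23, 37)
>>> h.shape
(37,)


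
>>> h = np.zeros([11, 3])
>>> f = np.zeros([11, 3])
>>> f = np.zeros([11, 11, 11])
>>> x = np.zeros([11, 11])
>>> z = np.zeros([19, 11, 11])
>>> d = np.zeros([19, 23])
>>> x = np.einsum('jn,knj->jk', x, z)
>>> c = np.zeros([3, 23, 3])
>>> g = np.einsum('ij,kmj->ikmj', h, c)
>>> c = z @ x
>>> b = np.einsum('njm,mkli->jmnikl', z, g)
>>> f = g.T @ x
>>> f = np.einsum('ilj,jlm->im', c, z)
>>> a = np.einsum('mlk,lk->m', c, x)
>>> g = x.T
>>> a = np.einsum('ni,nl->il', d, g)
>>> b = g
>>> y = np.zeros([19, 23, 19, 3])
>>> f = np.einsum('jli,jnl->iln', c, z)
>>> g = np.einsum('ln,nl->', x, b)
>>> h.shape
(11, 3)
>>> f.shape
(19, 11, 11)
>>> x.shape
(11, 19)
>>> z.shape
(19, 11, 11)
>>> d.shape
(19, 23)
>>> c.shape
(19, 11, 19)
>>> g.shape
()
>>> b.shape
(19, 11)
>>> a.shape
(23, 11)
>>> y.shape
(19, 23, 19, 3)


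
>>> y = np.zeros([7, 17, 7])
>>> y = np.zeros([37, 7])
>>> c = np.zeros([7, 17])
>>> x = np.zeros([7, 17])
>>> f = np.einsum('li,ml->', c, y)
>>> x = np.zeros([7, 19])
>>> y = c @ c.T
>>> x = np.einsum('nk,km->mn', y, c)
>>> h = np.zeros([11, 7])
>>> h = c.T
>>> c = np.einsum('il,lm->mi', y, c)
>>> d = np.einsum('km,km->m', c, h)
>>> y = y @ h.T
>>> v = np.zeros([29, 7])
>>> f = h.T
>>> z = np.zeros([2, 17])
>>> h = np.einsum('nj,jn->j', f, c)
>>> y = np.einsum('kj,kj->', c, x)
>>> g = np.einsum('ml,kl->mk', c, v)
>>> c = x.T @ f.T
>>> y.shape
()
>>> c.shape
(7, 7)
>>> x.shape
(17, 7)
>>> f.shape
(7, 17)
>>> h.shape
(17,)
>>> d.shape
(7,)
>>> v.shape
(29, 7)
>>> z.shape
(2, 17)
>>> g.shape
(17, 29)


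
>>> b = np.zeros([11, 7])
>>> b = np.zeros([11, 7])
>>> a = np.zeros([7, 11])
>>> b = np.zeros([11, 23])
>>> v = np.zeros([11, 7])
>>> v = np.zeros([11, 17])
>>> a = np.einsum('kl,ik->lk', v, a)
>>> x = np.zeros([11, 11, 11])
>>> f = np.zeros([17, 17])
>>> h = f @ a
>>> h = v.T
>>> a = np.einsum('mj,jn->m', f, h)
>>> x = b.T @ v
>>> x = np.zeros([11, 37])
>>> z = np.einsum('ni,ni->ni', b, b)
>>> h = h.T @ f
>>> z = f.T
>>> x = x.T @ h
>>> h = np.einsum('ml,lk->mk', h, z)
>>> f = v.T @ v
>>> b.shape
(11, 23)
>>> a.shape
(17,)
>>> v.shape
(11, 17)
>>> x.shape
(37, 17)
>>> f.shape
(17, 17)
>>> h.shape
(11, 17)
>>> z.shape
(17, 17)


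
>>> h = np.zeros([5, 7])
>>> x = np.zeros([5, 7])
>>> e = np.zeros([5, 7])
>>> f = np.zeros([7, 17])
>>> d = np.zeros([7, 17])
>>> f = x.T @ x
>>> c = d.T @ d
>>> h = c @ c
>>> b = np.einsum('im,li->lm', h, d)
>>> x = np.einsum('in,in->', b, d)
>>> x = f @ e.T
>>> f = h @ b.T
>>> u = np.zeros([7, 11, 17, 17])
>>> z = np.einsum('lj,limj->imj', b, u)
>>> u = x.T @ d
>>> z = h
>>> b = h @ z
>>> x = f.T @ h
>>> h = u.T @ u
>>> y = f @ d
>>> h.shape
(17, 17)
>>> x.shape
(7, 17)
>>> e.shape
(5, 7)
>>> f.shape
(17, 7)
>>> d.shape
(7, 17)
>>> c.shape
(17, 17)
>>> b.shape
(17, 17)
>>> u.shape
(5, 17)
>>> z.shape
(17, 17)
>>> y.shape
(17, 17)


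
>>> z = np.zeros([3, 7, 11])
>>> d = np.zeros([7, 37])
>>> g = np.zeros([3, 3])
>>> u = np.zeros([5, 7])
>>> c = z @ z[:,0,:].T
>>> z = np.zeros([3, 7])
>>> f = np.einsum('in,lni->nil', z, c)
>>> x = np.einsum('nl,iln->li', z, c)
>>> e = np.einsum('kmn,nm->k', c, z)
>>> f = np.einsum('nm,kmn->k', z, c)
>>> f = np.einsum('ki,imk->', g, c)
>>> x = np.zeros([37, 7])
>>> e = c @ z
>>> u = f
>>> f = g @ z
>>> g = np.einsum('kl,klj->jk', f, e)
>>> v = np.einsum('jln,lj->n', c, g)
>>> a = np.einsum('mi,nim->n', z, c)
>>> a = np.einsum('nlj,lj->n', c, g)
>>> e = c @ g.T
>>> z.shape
(3, 7)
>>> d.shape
(7, 37)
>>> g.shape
(7, 3)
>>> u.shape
()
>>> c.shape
(3, 7, 3)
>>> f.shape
(3, 7)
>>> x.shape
(37, 7)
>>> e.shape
(3, 7, 7)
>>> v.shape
(3,)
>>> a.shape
(3,)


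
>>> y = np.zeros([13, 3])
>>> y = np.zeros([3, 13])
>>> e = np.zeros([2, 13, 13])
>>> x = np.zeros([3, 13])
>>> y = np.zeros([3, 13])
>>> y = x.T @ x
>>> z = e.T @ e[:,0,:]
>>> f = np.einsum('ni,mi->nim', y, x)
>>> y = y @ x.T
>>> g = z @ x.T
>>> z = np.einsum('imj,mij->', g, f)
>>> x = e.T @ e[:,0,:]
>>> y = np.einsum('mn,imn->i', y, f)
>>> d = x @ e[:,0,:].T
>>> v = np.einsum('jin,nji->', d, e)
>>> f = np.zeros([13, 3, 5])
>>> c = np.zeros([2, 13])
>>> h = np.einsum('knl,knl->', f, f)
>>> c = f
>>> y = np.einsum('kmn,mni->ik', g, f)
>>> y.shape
(5, 13)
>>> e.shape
(2, 13, 13)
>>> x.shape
(13, 13, 13)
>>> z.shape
()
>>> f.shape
(13, 3, 5)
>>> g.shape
(13, 13, 3)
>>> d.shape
(13, 13, 2)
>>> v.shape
()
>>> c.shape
(13, 3, 5)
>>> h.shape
()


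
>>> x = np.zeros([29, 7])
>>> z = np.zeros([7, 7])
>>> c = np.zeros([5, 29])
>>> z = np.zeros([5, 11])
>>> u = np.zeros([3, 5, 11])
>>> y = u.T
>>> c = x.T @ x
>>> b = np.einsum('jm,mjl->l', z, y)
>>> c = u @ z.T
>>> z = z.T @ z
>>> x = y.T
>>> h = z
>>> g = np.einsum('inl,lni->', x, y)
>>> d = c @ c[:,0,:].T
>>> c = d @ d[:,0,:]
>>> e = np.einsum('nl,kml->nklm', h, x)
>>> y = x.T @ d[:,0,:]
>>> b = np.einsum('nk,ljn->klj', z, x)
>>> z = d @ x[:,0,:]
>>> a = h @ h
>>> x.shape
(3, 5, 11)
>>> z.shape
(3, 5, 11)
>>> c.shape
(3, 5, 3)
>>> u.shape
(3, 5, 11)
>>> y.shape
(11, 5, 3)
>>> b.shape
(11, 3, 5)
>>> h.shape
(11, 11)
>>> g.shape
()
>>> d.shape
(3, 5, 3)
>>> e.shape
(11, 3, 11, 5)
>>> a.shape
(11, 11)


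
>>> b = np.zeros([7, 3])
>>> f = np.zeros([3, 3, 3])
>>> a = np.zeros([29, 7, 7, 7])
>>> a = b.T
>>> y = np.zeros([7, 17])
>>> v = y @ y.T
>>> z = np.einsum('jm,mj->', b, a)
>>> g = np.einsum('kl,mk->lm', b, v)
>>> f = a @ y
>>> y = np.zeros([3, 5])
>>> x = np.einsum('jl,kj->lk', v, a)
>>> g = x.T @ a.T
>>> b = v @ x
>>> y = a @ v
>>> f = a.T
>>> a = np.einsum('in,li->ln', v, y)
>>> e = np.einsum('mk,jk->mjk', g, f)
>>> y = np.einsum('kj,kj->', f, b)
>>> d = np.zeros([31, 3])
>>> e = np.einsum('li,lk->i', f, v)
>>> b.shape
(7, 3)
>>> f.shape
(7, 3)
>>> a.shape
(3, 7)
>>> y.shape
()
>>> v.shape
(7, 7)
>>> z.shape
()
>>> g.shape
(3, 3)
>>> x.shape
(7, 3)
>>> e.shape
(3,)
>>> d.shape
(31, 3)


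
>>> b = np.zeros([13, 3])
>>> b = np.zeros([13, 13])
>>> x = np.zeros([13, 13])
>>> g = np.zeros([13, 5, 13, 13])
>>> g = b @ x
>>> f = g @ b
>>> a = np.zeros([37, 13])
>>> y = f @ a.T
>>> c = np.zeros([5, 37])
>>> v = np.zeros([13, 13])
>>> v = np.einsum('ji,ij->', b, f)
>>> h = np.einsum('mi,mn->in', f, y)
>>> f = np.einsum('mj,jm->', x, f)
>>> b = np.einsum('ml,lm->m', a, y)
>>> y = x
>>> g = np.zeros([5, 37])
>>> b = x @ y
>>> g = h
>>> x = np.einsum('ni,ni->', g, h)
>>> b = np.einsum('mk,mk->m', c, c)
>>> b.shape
(5,)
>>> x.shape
()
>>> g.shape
(13, 37)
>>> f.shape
()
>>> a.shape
(37, 13)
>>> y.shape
(13, 13)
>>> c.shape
(5, 37)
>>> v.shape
()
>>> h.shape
(13, 37)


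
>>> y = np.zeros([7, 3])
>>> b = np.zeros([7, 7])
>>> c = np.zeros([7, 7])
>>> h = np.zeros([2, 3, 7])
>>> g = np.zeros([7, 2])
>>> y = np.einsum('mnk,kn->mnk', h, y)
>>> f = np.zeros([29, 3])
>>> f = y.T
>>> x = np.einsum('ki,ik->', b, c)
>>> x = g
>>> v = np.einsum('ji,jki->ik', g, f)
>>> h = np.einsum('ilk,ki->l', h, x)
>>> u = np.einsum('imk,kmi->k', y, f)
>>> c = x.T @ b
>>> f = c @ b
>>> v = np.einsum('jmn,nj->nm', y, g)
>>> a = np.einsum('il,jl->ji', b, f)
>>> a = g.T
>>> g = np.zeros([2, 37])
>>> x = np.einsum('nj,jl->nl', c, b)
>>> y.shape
(2, 3, 7)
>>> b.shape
(7, 7)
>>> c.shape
(2, 7)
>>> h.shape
(3,)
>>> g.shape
(2, 37)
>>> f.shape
(2, 7)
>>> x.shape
(2, 7)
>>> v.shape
(7, 3)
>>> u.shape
(7,)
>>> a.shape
(2, 7)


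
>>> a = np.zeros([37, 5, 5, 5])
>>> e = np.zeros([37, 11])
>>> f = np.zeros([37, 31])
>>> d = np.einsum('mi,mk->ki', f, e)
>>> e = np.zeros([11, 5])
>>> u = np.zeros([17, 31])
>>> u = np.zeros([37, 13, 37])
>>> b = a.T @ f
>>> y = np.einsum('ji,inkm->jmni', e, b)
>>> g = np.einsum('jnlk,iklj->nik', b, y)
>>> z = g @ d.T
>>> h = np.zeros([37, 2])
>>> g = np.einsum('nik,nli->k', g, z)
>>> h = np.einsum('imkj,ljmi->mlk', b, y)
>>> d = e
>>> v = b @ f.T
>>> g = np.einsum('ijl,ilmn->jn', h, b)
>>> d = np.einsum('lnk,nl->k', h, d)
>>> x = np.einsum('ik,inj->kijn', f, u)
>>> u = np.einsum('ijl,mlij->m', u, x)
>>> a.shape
(37, 5, 5, 5)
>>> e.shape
(11, 5)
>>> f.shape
(37, 31)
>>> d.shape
(5,)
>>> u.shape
(31,)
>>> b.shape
(5, 5, 5, 31)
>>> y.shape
(11, 31, 5, 5)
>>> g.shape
(11, 31)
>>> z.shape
(5, 11, 11)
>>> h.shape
(5, 11, 5)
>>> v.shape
(5, 5, 5, 37)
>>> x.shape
(31, 37, 37, 13)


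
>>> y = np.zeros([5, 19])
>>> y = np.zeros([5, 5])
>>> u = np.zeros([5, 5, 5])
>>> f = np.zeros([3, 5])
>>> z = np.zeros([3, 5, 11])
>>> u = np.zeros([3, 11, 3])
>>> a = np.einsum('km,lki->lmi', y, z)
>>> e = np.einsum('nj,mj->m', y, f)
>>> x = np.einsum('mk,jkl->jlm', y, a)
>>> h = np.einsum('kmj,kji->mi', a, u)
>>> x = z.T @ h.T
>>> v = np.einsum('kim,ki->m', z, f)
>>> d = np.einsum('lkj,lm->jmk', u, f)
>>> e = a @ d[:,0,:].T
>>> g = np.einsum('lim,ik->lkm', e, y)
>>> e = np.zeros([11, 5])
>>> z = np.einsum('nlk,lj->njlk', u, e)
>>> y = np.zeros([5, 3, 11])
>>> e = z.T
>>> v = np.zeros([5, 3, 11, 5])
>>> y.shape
(5, 3, 11)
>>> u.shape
(3, 11, 3)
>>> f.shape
(3, 5)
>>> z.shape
(3, 5, 11, 3)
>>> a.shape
(3, 5, 11)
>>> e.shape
(3, 11, 5, 3)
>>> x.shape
(11, 5, 5)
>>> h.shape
(5, 3)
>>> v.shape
(5, 3, 11, 5)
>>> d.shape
(3, 5, 11)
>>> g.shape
(3, 5, 3)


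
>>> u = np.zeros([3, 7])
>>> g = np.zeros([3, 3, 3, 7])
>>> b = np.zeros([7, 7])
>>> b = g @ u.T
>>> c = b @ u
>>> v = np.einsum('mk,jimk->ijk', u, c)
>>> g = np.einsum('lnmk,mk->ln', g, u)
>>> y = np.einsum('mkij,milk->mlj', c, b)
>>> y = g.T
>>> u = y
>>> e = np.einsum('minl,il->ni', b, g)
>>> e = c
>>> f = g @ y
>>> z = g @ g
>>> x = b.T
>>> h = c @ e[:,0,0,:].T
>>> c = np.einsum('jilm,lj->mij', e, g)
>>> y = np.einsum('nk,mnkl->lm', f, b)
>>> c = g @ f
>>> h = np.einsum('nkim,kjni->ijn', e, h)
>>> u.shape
(3, 3)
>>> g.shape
(3, 3)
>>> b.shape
(3, 3, 3, 3)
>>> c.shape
(3, 3)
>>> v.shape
(3, 3, 7)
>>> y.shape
(3, 3)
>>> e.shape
(3, 3, 3, 7)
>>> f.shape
(3, 3)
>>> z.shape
(3, 3)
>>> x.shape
(3, 3, 3, 3)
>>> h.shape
(3, 3, 3)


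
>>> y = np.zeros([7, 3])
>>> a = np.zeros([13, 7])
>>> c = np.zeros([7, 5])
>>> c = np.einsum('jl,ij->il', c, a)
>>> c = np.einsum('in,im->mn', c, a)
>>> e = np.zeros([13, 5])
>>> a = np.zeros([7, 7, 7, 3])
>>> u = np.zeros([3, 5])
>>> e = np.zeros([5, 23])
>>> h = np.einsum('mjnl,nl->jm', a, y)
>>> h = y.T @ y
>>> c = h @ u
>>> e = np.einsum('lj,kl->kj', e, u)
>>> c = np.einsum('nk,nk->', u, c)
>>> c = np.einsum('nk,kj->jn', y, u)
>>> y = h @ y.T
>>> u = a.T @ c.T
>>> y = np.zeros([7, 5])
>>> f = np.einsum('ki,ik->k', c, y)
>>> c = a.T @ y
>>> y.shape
(7, 5)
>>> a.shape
(7, 7, 7, 3)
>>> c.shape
(3, 7, 7, 5)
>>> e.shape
(3, 23)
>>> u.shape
(3, 7, 7, 5)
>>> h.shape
(3, 3)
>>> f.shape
(5,)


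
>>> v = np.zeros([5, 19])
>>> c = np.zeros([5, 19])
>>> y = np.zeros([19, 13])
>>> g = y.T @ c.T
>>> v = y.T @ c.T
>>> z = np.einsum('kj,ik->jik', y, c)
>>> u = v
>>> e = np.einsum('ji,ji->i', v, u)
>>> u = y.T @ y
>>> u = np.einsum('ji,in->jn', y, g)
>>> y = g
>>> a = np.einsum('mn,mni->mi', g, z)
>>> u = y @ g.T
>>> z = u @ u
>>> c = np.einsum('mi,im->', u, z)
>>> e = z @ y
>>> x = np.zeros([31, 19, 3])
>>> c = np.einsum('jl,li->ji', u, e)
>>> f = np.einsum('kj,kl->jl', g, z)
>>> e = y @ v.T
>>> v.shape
(13, 5)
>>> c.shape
(13, 5)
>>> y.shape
(13, 5)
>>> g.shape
(13, 5)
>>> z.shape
(13, 13)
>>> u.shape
(13, 13)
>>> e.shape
(13, 13)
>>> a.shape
(13, 19)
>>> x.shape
(31, 19, 3)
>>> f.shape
(5, 13)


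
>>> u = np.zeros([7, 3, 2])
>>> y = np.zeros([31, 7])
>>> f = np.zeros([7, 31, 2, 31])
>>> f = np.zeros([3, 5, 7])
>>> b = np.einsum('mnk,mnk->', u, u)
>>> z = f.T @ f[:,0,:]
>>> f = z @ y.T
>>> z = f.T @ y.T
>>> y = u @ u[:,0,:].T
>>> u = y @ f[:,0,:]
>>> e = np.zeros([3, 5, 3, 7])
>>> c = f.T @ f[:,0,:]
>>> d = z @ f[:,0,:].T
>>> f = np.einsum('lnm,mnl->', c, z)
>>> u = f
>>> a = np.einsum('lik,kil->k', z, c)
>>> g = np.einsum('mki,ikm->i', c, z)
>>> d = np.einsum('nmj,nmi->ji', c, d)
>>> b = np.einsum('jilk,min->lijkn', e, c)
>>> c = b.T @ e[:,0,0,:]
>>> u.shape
()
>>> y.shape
(7, 3, 7)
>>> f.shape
()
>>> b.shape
(3, 5, 3, 7, 31)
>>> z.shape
(31, 5, 31)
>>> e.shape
(3, 5, 3, 7)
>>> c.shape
(31, 7, 3, 5, 7)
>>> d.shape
(31, 7)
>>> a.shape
(31,)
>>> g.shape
(31,)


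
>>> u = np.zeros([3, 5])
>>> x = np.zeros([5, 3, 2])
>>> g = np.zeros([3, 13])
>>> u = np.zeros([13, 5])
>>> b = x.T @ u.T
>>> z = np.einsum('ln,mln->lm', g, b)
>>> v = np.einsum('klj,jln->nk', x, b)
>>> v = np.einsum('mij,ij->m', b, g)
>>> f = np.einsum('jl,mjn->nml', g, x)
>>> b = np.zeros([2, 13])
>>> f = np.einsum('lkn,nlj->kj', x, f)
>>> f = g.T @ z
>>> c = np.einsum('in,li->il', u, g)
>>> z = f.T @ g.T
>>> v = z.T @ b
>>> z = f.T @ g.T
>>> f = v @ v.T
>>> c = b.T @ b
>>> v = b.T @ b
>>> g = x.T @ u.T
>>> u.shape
(13, 5)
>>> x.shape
(5, 3, 2)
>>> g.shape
(2, 3, 13)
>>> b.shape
(2, 13)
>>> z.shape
(2, 3)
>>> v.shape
(13, 13)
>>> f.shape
(3, 3)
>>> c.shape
(13, 13)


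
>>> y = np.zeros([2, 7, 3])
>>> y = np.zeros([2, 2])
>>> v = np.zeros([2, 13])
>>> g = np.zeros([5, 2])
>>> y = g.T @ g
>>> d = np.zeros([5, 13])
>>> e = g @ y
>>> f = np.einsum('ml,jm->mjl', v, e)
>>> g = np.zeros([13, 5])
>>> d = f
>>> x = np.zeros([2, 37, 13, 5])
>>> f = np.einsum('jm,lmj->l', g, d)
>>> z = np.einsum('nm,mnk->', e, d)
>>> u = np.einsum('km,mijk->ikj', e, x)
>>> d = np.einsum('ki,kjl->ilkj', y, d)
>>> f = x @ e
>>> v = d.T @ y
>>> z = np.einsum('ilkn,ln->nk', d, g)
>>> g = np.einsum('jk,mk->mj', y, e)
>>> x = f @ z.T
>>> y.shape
(2, 2)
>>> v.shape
(5, 2, 13, 2)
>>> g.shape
(5, 2)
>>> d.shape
(2, 13, 2, 5)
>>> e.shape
(5, 2)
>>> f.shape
(2, 37, 13, 2)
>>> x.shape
(2, 37, 13, 5)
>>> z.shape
(5, 2)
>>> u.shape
(37, 5, 13)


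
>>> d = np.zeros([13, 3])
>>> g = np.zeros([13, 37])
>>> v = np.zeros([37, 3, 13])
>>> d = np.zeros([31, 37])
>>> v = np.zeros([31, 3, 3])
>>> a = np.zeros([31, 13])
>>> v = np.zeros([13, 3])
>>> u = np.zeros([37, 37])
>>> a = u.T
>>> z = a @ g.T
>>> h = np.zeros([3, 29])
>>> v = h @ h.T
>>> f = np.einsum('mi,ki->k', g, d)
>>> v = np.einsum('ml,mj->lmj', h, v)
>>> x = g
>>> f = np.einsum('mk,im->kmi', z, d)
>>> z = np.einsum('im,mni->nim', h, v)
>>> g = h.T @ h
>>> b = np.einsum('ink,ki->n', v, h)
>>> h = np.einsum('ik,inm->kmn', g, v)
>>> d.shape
(31, 37)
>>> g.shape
(29, 29)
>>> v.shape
(29, 3, 3)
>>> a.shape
(37, 37)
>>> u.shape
(37, 37)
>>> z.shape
(3, 3, 29)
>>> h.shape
(29, 3, 3)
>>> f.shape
(13, 37, 31)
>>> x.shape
(13, 37)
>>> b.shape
(3,)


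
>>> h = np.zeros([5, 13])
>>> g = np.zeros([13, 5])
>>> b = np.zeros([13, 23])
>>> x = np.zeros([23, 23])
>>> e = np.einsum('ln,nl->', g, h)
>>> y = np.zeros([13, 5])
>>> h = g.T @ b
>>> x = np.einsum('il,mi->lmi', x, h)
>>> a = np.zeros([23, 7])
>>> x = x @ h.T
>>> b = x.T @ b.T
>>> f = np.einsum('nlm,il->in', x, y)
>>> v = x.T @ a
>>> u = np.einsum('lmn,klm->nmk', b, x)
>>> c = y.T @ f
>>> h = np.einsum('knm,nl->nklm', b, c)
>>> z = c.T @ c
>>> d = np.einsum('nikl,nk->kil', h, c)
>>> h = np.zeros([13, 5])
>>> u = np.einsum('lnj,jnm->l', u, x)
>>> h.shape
(13, 5)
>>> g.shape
(13, 5)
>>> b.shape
(5, 5, 13)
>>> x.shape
(23, 5, 5)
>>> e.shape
()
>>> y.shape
(13, 5)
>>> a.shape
(23, 7)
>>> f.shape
(13, 23)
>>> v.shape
(5, 5, 7)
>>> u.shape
(13,)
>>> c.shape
(5, 23)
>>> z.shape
(23, 23)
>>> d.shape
(23, 5, 13)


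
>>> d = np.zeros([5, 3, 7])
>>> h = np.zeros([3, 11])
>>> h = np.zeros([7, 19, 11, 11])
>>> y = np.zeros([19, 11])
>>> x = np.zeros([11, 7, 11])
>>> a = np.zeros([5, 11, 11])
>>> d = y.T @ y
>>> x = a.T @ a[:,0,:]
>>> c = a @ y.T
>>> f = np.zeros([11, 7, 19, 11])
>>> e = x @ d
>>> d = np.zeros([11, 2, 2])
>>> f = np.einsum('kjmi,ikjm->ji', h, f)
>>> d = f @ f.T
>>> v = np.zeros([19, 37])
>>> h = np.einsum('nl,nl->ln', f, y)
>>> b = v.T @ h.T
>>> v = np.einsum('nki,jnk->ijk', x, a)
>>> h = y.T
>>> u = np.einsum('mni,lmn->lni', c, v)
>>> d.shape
(19, 19)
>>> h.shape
(11, 19)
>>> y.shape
(19, 11)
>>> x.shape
(11, 11, 11)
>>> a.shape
(5, 11, 11)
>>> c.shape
(5, 11, 19)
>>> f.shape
(19, 11)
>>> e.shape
(11, 11, 11)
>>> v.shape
(11, 5, 11)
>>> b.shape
(37, 11)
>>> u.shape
(11, 11, 19)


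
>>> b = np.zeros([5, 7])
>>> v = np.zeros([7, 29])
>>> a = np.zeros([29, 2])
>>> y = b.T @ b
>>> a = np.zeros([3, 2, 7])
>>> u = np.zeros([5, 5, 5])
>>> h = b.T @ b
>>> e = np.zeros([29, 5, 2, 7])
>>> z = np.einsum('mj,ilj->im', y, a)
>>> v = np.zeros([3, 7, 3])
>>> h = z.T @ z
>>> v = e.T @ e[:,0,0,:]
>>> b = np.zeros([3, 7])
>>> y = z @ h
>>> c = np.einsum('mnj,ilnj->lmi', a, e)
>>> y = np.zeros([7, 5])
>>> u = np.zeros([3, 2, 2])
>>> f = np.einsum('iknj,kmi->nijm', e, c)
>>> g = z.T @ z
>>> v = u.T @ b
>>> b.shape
(3, 7)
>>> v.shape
(2, 2, 7)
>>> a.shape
(3, 2, 7)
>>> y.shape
(7, 5)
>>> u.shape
(3, 2, 2)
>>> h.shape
(7, 7)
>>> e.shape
(29, 5, 2, 7)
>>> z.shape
(3, 7)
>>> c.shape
(5, 3, 29)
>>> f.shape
(2, 29, 7, 3)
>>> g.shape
(7, 7)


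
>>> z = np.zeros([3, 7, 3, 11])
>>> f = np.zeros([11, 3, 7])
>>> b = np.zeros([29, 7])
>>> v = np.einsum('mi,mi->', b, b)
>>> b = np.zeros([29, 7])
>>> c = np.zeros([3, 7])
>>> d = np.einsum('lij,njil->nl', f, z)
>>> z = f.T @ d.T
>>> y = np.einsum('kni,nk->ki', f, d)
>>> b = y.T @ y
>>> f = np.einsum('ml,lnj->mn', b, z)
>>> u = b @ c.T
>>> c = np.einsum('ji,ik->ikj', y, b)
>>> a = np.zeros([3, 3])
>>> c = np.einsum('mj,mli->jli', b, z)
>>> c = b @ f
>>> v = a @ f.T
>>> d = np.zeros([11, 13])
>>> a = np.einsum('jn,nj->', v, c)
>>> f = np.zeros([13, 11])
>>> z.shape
(7, 3, 3)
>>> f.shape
(13, 11)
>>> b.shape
(7, 7)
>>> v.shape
(3, 7)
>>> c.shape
(7, 3)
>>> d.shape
(11, 13)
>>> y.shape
(11, 7)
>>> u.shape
(7, 3)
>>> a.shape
()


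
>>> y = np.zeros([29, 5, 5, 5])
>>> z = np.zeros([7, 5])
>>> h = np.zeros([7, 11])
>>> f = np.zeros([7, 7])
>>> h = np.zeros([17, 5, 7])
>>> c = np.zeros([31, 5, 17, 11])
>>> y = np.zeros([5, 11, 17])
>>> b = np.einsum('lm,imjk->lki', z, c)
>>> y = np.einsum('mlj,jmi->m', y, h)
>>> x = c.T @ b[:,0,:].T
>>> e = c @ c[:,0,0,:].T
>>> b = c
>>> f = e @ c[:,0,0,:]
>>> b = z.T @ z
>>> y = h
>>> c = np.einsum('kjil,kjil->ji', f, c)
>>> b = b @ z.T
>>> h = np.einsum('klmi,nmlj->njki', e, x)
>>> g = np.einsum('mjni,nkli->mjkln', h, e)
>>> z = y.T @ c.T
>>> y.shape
(17, 5, 7)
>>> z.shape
(7, 5, 5)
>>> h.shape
(11, 7, 31, 31)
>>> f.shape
(31, 5, 17, 11)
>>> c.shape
(5, 17)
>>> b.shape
(5, 7)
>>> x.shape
(11, 17, 5, 7)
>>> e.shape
(31, 5, 17, 31)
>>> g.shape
(11, 7, 5, 17, 31)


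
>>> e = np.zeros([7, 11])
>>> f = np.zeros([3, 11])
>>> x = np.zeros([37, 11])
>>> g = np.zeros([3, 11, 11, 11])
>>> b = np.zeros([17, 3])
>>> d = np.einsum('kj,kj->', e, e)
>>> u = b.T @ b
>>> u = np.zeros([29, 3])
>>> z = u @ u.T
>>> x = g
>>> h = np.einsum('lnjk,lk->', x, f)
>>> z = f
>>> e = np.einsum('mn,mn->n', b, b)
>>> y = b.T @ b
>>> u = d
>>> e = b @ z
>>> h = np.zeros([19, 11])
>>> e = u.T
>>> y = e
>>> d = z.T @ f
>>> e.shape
()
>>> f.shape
(3, 11)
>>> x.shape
(3, 11, 11, 11)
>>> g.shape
(3, 11, 11, 11)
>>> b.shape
(17, 3)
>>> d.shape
(11, 11)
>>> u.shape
()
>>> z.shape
(3, 11)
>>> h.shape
(19, 11)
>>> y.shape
()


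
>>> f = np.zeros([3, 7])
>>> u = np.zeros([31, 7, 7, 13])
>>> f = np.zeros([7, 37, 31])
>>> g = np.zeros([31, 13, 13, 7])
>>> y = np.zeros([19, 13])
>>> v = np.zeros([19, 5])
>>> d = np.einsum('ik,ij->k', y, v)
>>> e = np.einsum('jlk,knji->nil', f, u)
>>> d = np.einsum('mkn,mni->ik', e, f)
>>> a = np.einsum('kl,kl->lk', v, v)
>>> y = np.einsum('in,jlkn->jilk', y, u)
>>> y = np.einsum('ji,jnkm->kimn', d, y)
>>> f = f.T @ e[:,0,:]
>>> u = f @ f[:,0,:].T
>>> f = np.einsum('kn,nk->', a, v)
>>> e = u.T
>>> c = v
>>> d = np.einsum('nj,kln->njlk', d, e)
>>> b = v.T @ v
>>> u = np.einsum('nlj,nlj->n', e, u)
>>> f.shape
()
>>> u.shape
(31,)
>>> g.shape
(31, 13, 13, 7)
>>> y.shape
(7, 13, 7, 19)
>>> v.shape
(19, 5)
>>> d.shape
(31, 13, 37, 31)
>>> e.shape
(31, 37, 31)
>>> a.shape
(5, 19)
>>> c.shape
(19, 5)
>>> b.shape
(5, 5)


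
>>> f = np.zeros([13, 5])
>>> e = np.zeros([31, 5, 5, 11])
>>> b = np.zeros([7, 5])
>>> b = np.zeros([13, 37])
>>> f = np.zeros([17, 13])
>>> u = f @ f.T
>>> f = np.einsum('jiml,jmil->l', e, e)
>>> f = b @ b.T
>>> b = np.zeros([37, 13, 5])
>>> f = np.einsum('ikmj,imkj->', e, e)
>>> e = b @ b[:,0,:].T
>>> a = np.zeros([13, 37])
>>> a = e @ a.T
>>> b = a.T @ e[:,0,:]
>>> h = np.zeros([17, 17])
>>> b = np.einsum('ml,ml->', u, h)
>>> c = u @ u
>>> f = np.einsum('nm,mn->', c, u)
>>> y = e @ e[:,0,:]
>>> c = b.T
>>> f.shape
()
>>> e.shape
(37, 13, 37)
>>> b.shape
()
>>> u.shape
(17, 17)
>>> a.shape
(37, 13, 13)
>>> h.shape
(17, 17)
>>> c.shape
()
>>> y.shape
(37, 13, 37)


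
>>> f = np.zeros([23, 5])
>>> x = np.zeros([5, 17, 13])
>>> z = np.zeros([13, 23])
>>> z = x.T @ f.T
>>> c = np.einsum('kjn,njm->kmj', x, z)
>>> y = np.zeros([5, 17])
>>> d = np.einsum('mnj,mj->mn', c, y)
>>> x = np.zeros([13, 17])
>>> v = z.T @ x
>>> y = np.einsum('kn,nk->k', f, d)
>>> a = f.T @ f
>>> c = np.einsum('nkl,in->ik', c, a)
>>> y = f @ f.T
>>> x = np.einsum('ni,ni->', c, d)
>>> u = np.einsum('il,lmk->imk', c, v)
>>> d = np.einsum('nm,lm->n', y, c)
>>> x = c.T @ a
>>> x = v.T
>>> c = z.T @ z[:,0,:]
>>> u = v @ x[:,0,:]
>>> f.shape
(23, 5)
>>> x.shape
(17, 17, 23)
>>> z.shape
(13, 17, 23)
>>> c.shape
(23, 17, 23)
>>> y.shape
(23, 23)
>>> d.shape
(23,)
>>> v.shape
(23, 17, 17)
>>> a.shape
(5, 5)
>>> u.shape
(23, 17, 23)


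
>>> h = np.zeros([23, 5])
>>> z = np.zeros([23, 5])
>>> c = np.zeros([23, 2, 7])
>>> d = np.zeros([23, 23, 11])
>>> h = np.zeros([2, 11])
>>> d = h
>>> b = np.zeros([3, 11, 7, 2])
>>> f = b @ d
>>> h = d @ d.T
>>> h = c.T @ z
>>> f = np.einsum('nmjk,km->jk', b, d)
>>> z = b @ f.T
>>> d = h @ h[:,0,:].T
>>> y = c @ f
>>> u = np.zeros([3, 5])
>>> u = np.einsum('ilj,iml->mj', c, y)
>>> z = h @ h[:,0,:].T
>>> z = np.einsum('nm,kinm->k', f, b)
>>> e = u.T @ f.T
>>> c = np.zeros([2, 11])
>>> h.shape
(7, 2, 5)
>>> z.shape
(3,)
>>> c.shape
(2, 11)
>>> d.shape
(7, 2, 7)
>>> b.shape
(3, 11, 7, 2)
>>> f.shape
(7, 2)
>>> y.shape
(23, 2, 2)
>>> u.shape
(2, 7)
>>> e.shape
(7, 7)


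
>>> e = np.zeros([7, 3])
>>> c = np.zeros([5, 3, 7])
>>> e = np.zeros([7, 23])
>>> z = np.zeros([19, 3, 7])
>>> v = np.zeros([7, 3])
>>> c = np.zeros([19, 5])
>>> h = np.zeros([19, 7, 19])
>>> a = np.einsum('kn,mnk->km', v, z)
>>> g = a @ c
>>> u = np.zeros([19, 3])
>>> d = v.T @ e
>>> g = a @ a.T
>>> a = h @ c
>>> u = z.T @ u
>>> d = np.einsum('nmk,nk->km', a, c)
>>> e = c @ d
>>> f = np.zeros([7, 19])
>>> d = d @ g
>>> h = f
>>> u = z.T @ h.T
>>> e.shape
(19, 7)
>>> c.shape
(19, 5)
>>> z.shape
(19, 3, 7)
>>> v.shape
(7, 3)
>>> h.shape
(7, 19)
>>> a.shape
(19, 7, 5)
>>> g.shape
(7, 7)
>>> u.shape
(7, 3, 7)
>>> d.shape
(5, 7)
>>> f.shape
(7, 19)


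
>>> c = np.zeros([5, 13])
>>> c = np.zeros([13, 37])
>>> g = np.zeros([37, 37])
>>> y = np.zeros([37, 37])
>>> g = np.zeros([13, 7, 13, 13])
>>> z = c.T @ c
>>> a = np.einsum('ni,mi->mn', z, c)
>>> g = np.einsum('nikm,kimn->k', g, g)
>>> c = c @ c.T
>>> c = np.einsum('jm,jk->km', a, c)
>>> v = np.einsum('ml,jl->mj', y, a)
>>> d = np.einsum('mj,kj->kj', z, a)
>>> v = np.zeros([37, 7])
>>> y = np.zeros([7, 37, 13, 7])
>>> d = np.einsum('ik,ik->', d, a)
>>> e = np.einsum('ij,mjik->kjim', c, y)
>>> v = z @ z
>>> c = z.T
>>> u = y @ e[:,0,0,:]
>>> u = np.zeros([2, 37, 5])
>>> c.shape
(37, 37)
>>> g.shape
(13,)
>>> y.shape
(7, 37, 13, 7)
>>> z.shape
(37, 37)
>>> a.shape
(13, 37)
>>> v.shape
(37, 37)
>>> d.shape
()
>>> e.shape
(7, 37, 13, 7)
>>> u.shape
(2, 37, 5)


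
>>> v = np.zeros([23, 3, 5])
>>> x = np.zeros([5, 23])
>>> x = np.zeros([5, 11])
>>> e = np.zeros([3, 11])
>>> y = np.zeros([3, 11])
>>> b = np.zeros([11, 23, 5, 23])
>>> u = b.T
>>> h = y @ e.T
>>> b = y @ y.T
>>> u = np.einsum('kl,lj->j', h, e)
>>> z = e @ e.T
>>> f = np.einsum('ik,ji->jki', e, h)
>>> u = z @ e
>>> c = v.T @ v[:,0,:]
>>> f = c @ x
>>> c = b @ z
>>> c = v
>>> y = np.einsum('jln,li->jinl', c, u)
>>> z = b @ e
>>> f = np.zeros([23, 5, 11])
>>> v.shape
(23, 3, 5)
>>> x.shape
(5, 11)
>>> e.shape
(3, 11)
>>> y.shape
(23, 11, 5, 3)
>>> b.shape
(3, 3)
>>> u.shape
(3, 11)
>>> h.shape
(3, 3)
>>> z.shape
(3, 11)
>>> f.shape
(23, 5, 11)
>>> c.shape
(23, 3, 5)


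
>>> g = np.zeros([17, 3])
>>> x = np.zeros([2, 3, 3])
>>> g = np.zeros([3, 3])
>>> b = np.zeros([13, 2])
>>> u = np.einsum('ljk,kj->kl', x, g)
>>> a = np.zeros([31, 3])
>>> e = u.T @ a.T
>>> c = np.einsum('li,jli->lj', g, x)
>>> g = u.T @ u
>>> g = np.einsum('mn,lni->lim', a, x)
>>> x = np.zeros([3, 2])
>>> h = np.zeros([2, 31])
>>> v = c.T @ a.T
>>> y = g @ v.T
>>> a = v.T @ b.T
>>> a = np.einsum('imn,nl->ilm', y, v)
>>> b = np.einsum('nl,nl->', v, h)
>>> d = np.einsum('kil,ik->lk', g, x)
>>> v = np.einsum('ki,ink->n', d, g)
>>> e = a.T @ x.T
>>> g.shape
(2, 3, 31)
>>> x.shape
(3, 2)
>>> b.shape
()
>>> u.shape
(3, 2)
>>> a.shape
(2, 31, 3)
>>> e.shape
(3, 31, 3)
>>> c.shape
(3, 2)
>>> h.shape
(2, 31)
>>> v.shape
(3,)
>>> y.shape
(2, 3, 2)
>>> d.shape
(31, 2)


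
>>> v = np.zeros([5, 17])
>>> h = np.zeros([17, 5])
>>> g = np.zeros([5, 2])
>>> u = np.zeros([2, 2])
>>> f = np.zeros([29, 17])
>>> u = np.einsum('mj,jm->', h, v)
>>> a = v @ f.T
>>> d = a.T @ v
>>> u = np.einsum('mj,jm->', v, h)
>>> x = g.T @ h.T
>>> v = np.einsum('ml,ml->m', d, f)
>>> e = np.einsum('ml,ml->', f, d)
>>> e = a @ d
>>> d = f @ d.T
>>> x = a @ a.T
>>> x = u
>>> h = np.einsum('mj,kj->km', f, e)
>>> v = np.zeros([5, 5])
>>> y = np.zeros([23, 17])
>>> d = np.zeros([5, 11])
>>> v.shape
(5, 5)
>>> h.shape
(5, 29)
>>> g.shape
(5, 2)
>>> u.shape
()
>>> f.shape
(29, 17)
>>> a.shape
(5, 29)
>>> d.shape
(5, 11)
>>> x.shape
()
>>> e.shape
(5, 17)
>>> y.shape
(23, 17)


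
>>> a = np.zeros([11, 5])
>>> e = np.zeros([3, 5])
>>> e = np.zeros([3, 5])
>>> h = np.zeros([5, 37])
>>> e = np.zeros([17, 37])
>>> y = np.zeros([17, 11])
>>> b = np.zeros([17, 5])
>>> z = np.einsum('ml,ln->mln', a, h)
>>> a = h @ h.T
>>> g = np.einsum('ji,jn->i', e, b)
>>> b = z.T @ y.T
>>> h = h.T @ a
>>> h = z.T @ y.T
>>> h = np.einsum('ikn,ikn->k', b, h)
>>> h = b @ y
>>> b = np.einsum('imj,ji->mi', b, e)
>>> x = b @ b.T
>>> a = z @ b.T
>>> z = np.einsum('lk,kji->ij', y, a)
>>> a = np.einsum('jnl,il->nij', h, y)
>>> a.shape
(5, 17, 37)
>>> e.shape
(17, 37)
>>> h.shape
(37, 5, 11)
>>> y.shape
(17, 11)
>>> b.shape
(5, 37)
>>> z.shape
(5, 5)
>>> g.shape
(37,)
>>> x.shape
(5, 5)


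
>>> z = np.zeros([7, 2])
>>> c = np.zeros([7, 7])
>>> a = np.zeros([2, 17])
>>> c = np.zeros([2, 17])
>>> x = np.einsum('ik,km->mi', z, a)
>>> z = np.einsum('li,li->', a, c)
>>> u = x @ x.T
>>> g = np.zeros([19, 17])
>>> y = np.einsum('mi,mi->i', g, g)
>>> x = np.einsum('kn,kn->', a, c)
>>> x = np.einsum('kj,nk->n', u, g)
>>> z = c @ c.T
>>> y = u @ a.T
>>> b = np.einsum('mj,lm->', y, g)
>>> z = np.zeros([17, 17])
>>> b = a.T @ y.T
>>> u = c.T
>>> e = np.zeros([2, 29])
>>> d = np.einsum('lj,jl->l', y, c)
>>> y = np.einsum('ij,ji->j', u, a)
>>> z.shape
(17, 17)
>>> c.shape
(2, 17)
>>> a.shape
(2, 17)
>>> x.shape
(19,)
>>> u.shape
(17, 2)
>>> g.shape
(19, 17)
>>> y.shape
(2,)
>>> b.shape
(17, 17)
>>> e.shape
(2, 29)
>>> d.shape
(17,)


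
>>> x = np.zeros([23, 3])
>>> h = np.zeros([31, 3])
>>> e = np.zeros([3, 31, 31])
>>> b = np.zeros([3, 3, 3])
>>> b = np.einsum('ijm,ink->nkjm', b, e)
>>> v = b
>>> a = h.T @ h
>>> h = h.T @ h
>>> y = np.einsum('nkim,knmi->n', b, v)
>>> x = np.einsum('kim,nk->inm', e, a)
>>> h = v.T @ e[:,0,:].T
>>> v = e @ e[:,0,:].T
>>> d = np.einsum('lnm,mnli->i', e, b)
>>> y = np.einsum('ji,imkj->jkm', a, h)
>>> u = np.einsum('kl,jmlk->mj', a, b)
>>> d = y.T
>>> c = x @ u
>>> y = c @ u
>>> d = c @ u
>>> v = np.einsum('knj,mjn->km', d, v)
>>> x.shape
(31, 3, 31)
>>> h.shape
(3, 3, 31, 3)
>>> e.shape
(3, 31, 31)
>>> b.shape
(31, 31, 3, 3)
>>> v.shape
(31, 3)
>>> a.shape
(3, 3)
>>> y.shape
(31, 3, 31)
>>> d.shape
(31, 3, 31)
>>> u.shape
(31, 31)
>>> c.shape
(31, 3, 31)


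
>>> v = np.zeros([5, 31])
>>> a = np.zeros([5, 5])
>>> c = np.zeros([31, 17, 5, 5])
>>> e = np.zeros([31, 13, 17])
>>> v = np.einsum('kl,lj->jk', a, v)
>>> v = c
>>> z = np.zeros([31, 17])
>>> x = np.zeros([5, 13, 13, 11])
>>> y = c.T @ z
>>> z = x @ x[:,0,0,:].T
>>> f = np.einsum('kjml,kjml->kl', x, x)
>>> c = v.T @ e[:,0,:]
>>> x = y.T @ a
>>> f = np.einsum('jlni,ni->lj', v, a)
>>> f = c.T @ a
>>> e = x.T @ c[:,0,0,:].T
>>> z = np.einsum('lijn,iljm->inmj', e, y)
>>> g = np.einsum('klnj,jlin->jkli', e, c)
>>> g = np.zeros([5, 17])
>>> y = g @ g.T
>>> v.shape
(31, 17, 5, 5)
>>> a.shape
(5, 5)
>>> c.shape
(5, 5, 17, 17)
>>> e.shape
(5, 5, 17, 5)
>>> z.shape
(5, 5, 17, 17)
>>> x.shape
(17, 17, 5, 5)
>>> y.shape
(5, 5)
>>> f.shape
(17, 17, 5, 5)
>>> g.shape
(5, 17)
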